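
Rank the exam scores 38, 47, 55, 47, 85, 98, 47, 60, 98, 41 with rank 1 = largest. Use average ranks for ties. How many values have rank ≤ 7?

8

Sorted (descending): 98, 98, 85, 60, 55, 47, 47, 47, 41, 38
The 2 values of 98 occupy positions 1–2 → average rank (1+2)/2 = 1.5.
The 3 values of 47 occupy positions 6–8 → average rank 7.
Ranks ≤ 7: {1.5, 1.5, 3, 4, 5, 7, 7, 7} → 8 values.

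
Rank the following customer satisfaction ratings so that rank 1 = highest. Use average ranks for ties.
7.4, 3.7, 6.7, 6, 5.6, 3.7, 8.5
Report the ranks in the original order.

2, 6.5, 3, 4, 5, 6.5, 1

Sorted (descending): 8.5, 7.4, 6.7, 6, 5.6, 3.7, 3.7
The 2 values of 3.7 occupy positions 6–7 → average rank (6+7)/2 = 6.5.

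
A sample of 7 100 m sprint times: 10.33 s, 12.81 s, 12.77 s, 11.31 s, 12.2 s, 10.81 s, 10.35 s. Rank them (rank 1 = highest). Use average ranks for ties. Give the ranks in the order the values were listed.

7, 1, 2, 4, 3, 5, 6

Sorted (descending): 12.81, 12.77, 12.2, 11.31, 10.81, 10.35, 10.33
No ties — each value takes its position as its rank.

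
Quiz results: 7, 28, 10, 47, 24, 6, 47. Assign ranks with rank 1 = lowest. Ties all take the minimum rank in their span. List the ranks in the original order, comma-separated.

2, 5, 3, 6, 4, 1, 6

Sorted (ascending): 6, 7, 10, 24, 28, 47, 47
The 2 values of 47 occupy positions 6–7 → each gets rank 6.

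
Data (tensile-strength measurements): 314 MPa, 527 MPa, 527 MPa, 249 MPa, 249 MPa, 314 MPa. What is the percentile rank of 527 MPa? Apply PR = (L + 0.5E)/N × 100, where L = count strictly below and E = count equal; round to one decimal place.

83.3

N = 6.
Strictly below 527: 4. Equal to 527: 2.
PR = (4 + 0.5·2)/6 × 100 = 83.3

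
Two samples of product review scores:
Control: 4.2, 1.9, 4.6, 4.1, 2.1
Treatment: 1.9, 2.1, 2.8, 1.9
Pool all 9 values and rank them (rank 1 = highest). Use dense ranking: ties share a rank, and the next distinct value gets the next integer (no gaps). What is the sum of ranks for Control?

Sorted (descending): 4.6, 4.2, 4.1, 2.8, 2.1, 2.1, 1.9, 1.9, 1.9
The 2 values of 2.1 share dense rank 5.
The 3 values of 1.9 share dense rank 6.
Remaining distinct values take the next consecutive integers.
Control values → pooled ranks: 4.2→2, 1.9→6, 4.6→1, 4.1→3, 2.1→5
Rank sum = 2 + 6 + 1 + 3 + 5 = 17

17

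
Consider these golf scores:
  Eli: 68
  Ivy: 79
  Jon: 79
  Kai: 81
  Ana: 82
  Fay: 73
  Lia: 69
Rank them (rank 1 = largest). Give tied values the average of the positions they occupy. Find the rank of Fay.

Sorted (descending): 82, 81, 79, 79, 73, 69, 68
The 2 values of 79 occupy positions 3–4 → average rank (3+4)/2 = 3.5.
Fay has value 73 → rank 5.

5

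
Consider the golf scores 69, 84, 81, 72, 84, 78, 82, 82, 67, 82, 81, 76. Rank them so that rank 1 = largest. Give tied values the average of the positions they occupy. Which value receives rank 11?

69

Sorted (descending): 84, 84, 82, 82, 82, 81, 81, 78, 76, 72, 69, 67
The 2 values of 84 occupy positions 1–2 → average rank (1+2)/2 = 1.5.
The 3 values of 82 occupy positions 3–5 → average rank 4.
The 2 values of 81 occupy positions 6–7 → average rank (6+7)/2 = 6.5.
Rank 11 → value 69.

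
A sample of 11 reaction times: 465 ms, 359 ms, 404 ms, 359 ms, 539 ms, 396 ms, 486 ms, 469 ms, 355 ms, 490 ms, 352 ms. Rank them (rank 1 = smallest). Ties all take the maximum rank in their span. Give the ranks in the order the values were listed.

7, 4, 6, 4, 11, 5, 9, 8, 2, 10, 1

Sorted (ascending): 352, 355, 359, 359, 396, 404, 465, 469, 486, 490, 539
The 2 values of 359 occupy positions 3–4 → each gets rank 4.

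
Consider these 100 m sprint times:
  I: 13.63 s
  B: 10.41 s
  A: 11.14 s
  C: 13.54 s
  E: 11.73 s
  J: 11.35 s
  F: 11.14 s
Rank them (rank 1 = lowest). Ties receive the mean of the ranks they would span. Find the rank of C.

Sorted (ascending): 10.41, 11.14, 11.14, 11.35, 11.73, 13.54, 13.63
The 2 values of 11.14 occupy positions 2–3 → average rank (2+3)/2 = 2.5.
C has value 13.54 s → rank 6.

6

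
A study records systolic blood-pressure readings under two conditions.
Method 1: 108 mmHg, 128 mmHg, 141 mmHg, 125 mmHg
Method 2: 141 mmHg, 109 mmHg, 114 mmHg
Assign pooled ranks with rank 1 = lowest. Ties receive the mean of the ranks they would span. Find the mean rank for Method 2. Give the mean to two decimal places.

Sorted (ascending): 108, 109, 114, 125, 128, 141, 141
The 2 values of 141 occupy positions 6–7 → average rank (6+7)/2 = 6.5.
Method 2 values → pooled ranks: 141→6.5, 109→2, 114→3
Mean rank = (6.5 + 2 + 3) / 3 = 3.83

3.83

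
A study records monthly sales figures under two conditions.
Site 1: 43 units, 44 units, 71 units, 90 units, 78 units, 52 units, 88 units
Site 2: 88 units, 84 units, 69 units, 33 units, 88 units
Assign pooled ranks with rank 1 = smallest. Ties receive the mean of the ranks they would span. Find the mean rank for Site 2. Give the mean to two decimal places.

6.80

Sorted (ascending): 33, 43, 44, 52, 69, 71, 78, 84, 88, 88, 88, 90
The 3 values of 88 occupy positions 9–11 → average rank 10.
Site 2 values → pooled ranks: 88→10, 84→8, 69→5, 33→1, 88→10
Mean rank = (10 + 8 + 5 + 1 + 10) / 5 = 6.80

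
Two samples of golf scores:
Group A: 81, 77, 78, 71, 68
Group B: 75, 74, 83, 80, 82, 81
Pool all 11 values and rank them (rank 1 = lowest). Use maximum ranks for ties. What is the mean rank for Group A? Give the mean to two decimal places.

Sorted (ascending): 68, 71, 74, 75, 77, 78, 80, 81, 81, 82, 83
The 2 values of 81 occupy positions 8–9 → each gets rank 9.
Group A values → pooled ranks: 81→9, 77→5, 78→6, 71→2, 68→1
Mean rank = (9 + 5 + 6 + 2 + 1) / 5 = 4.60

4.60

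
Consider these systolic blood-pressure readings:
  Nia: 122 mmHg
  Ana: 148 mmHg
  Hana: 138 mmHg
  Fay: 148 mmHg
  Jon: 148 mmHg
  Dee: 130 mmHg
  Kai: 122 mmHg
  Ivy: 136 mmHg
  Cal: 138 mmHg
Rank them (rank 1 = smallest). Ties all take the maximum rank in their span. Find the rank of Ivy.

4

Sorted (ascending): 122, 122, 130, 136, 138, 138, 148, 148, 148
The 2 values of 122 occupy positions 1–2 → each gets rank 2.
The 2 values of 138 occupy positions 5–6 → each gets rank 6.
The 3 values of 148 occupy positions 7–9 → each gets rank 9.
Ivy has value 136 mmHg → rank 4.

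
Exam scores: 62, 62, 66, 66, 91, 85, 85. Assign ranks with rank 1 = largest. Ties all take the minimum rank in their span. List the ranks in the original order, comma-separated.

6, 6, 4, 4, 1, 2, 2

Sorted (descending): 91, 85, 85, 66, 66, 62, 62
The 2 values of 85 occupy positions 2–3 → each gets rank 2.
The 2 values of 66 occupy positions 4–5 → each gets rank 4.
The 2 values of 62 occupy positions 6–7 → each gets rank 6.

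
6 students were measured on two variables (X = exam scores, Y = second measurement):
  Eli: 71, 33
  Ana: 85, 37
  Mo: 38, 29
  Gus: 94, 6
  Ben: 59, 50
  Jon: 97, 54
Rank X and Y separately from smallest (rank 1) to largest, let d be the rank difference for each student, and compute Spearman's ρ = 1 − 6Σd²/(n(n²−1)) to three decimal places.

Ranks of variable 1: 3, 4, 1, 5, 2, 6
Ranks of variable 2: 3, 4, 2, 1, 5, 6
d = r₁ − r₂: 0, 0, -1, 4, -3, 0
d²: 0, 0, 1, 16, 9, 0; Σd² = 26
ρ = 1 − 6·26/(6·35) = 1 − 156/210 = 0.257

0.257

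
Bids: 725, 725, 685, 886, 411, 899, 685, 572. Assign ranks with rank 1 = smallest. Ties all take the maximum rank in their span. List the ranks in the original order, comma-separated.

6, 6, 4, 7, 1, 8, 4, 2

Sorted (ascending): 411, 572, 685, 685, 725, 725, 886, 899
The 2 values of 685 occupy positions 3–4 → each gets rank 4.
The 2 values of 725 occupy positions 5–6 → each gets rank 6.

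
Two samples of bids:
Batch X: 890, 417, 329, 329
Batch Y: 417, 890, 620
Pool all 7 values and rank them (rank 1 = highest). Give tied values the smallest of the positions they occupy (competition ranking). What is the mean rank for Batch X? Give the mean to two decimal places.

Sorted (descending): 890, 890, 620, 417, 417, 329, 329
The 2 values of 890 occupy positions 1–2 → each gets rank 1.
The 2 values of 417 occupy positions 4–5 → each gets rank 4.
The 2 values of 329 occupy positions 6–7 → each gets rank 6.
Batch X values → pooled ranks: 890→1, 417→4, 329→6, 329→6
Mean rank = (1 + 4 + 6 + 6) / 4 = 4.25

4.25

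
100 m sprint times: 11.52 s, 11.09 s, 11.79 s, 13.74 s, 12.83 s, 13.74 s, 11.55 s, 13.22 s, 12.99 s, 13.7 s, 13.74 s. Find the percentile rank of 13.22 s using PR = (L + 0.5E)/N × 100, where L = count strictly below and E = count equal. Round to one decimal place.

59.1

N = 11.
Strictly below 13.22: 6. Equal to 13.22: 1.
PR = (6 + 0.5·1)/11 × 100 = 59.1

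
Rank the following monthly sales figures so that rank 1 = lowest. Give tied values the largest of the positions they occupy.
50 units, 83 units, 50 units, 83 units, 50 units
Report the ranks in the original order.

3, 5, 3, 5, 3

Sorted (ascending): 50, 50, 50, 83, 83
The 3 values of 50 occupy positions 1–3 → each gets rank 3.
The 2 values of 83 occupy positions 4–5 → each gets rank 5.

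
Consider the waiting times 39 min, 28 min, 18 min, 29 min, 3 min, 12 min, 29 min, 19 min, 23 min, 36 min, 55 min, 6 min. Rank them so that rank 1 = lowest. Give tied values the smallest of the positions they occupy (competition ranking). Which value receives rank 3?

12

Sorted (ascending): 3, 6, 12, 18, 19, 23, 28, 29, 29, 36, 39, 55
The 2 values of 29 occupy positions 8–9 → each gets rank 8.
Rank 3 → value 12.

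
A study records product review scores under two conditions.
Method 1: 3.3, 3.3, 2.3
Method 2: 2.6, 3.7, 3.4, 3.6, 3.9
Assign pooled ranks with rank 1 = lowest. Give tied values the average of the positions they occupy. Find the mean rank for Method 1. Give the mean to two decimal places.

Sorted (ascending): 2.3, 2.6, 3.3, 3.3, 3.4, 3.6, 3.7, 3.9
The 2 values of 3.3 occupy positions 3–4 → average rank (3+4)/2 = 3.5.
Method 1 values → pooled ranks: 3.3→3.5, 3.3→3.5, 2.3→1
Mean rank = (3.5 + 3.5 + 1) / 3 = 2.67

2.67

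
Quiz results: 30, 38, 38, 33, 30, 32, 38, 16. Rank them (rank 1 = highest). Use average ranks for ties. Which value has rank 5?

Sorted (descending): 38, 38, 38, 33, 32, 30, 30, 16
The 3 values of 38 occupy positions 1–3 → average rank 2.
The 2 values of 30 occupy positions 6–7 → average rank (6+7)/2 = 6.5.
Rank 5 → value 32.

32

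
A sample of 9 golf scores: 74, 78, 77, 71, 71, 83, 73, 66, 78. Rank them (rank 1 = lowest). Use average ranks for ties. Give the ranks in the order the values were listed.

Sorted (ascending): 66, 71, 71, 73, 74, 77, 78, 78, 83
The 2 values of 71 occupy positions 2–3 → average rank (2+3)/2 = 2.5.
The 2 values of 78 occupy positions 7–8 → average rank (7+8)/2 = 7.5.

5, 7.5, 6, 2.5, 2.5, 9, 4, 1, 7.5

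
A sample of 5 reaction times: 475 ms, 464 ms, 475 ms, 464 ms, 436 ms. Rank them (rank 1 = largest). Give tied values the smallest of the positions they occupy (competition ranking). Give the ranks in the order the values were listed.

1, 3, 1, 3, 5

Sorted (descending): 475, 475, 464, 464, 436
The 2 values of 475 occupy positions 1–2 → each gets rank 1.
The 2 values of 464 occupy positions 3–4 → each gets rank 3.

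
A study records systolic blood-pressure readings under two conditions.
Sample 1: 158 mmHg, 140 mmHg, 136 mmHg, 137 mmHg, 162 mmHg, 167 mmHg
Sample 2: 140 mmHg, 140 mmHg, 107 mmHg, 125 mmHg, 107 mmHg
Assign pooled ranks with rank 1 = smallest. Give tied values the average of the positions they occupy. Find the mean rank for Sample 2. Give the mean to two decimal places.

4.00

Sorted (ascending): 107, 107, 125, 136, 137, 140, 140, 140, 158, 162, 167
The 2 values of 107 occupy positions 1–2 → average rank (1+2)/2 = 1.5.
The 3 values of 140 occupy positions 6–8 → average rank 7.
Sample 2 values → pooled ranks: 140→7, 140→7, 107→1.5, 125→3, 107→1.5
Mean rank = (7 + 7 + 1.5 + 3 + 1.5) / 5 = 4.00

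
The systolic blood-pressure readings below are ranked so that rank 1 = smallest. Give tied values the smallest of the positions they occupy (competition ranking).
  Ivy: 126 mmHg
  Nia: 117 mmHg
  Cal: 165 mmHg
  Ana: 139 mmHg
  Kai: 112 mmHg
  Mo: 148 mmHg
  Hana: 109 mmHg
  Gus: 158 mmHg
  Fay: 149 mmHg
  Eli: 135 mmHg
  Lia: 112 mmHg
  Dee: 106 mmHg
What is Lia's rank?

Sorted (ascending): 106, 109, 112, 112, 117, 126, 135, 139, 148, 149, 158, 165
The 2 values of 112 occupy positions 3–4 → each gets rank 3.
Lia has value 112 mmHg → rank 3.

3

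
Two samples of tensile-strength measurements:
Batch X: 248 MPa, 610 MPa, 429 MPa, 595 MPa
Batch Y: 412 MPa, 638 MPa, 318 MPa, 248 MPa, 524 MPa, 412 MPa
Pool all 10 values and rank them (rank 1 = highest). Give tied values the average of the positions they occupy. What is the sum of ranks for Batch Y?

35.5

Sorted (descending): 638, 610, 595, 524, 429, 412, 412, 318, 248, 248
The 2 values of 412 occupy positions 6–7 → average rank (6+7)/2 = 6.5.
The 2 values of 248 occupy positions 9–10 → average rank (9+10)/2 = 9.5.
Batch Y values → pooled ranks: 412→6.5, 638→1, 318→8, 248→9.5, 524→4, 412→6.5
Rank sum = 6.5 + 1 + 8 + 9.5 + 4 + 6.5 = 35.5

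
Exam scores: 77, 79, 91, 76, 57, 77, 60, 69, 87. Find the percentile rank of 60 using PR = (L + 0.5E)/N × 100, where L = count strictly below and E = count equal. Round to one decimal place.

N = 9.
Strictly below 60: 1. Equal to 60: 1.
PR = (1 + 0.5·1)/9 × 100 = 16.7

16.7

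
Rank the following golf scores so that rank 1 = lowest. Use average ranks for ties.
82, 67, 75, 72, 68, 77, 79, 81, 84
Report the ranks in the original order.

8, 1, 4, 3, 2, 5, 6, 7, 9

Sorted (ascending): 67, 68, 72, 75, 77, 79, 81, 82, 84
No ties — each value takes its position as its rank.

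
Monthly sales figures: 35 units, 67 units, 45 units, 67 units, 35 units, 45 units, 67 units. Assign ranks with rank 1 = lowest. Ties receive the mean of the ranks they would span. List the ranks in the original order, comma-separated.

1.5, 6, 3.5, 6, 1.5, 3.5, 6

Sorted (ascending): 35, 35, 45, 45, 67, 67, 67
The 2 values of 35 occupy positions 1–2 → average rank (1+2)/2 = 1.5.
The 2 values of 45 occupy positions 3–4 → average rank (3+4)/2 = 3.5.
The 3 values of 67 occupy positions 5–7 → average rank 6.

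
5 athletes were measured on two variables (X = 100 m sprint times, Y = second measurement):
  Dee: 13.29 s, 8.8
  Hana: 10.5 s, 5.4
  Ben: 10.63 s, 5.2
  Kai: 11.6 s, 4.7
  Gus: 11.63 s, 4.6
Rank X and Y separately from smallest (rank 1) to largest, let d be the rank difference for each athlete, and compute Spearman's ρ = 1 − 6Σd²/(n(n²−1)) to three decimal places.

Ranks of variable 1: 5, 1, 2, 3, 4
Ranks of variable 2: 5, 4, 3, 2, 1
d = r₁ − r₂: 0, -3, -1, 1, 3
d²: 0, 9, 1, 1, 9; Σd² = 20
ρ = 1 − 6·20/(5·24) = 1 − 120/120 = 0.000

0.000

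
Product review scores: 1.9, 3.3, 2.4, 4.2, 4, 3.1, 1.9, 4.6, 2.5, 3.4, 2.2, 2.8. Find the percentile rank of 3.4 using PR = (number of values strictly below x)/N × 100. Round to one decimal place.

66.7

N = 12.
Strictly below 3.4: 8. Equal to 3.4: 1.
PR = 8/12 × 100 = 66.7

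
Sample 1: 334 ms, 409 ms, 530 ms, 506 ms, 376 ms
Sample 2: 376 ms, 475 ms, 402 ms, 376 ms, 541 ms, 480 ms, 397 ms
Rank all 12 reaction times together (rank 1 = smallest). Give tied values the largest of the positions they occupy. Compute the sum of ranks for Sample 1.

33

Sorted (ascending): 334, 376, 376, 376, 397, 402, 409, 475, 480, 506, 530, 541
The 3 values of 376 occupy positions 2–4 → each gets rank 4.
Sample 1 values → pooled ranks: 334→1, 409→7, 530→11, 506→10, 376→4
Rank sum = 1 + 7 + 11 + 10 + 4 = 33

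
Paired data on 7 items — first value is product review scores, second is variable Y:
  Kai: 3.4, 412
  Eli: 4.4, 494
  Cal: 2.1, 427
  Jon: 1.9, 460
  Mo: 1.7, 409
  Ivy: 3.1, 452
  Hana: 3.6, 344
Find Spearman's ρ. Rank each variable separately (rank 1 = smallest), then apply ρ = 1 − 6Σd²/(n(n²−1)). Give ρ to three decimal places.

Ranks of variable 1: 5, 7, 3, 2, 1, 4, 6
Ranks of variable 2: 3, 7, 4, 6, 2, 5, 1
d = r₁ − r₂: 2, 0, -1, -4, -1, -1, 5
d²: 4, 0, 1, 16, 1, 1, 25; Σd² = 48
ρ = 1 − 6·48/(7·48) = 1 − 288/336 = 0.143

0.143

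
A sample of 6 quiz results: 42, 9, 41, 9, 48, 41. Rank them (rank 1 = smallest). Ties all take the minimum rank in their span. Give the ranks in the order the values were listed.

Sorted (ascending): 9, 9, 41, 41, 42, 48
The 2 values of 9 occupy positions 1–2 → each gets rank 1.
The 2 values of 41 occupy positions 3–4 → each gets rank 3.

5, 1, 3, 1, 6, 3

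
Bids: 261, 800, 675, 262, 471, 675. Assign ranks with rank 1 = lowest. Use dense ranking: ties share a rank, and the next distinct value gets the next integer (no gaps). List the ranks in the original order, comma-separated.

Sorted (ascending): 261, 262, 471, 675, 675, 800
The 2 values of 675 share dense rank 4.
Remaining distinct values take the next consecutive integers.

1, 5, 4, 2, 3, 4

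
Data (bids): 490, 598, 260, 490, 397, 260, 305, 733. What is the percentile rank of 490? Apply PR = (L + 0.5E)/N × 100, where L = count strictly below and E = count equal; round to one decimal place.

62.5

N = 8.
Strictly below 490: 4. Equal to 490: 2.
PR = (4 + 0.5·2)/8 × 100 = 62.5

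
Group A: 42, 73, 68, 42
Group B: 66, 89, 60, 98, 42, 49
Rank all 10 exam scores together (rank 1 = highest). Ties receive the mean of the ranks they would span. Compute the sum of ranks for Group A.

Sorted (descending): 98, 89, 73, 68, 66, 60, 49, 42, 42, 42
The 3 values of 42 occupy positions 8–10 → average rank 9.
Group A values → pooled ranks: 42→9, 73→3, 68→4, 42→9
Rank sum = 9 + 3 + 4 + 9 = 25

25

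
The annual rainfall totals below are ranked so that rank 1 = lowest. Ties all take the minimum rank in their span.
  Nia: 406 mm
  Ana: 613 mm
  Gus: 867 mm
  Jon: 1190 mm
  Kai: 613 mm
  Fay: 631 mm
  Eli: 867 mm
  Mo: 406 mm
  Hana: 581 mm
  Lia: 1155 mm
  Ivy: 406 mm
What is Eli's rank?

8

Sorted (ascending): 406, 406, 406, 581, 613, 613, 631, 867, 867, 1155, 1190
The 3 values of 406 occupy positions 1–3 → each gets rank 1.
The 2 values of 613 occupy positions 5–6 → each gets rank 5.
The 2 values of 867 occupy positions 8–9 → each gets rank 8.
Eli has value 867 mm → rank 8.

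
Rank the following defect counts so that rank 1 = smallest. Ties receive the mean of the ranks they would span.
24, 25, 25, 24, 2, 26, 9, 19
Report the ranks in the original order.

Sorted (ascending): 2, 9, 19, 24, 24, 25, 25, 26
The 2 values of 24 occupy positions 4–5 → average rank (4+5)/2 = 4.5.
The 2 values of 25 occupy positions 6–7 → average rank (6+7)/2 = 6.5.

4.5, 6.5, 6.5, 4.5, 1, 8, 2, 3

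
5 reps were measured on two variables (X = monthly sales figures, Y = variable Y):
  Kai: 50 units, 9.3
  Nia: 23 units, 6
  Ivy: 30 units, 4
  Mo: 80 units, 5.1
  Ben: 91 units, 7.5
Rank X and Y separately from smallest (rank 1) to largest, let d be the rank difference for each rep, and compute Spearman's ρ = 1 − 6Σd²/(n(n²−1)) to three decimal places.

Ranks of variable 1: 3, 1, 2, 4, 5
Ranks of variable 2: 5, 3, 1, 2, 4
d = r₁ − r₂: -2, -2, 1, 2, 1
d²: 4, 4, 1, 4, 1; Σd² = 14
ρ = 1 − 6·14/(5·24) = 1 − 84/120 = 0.300

0.300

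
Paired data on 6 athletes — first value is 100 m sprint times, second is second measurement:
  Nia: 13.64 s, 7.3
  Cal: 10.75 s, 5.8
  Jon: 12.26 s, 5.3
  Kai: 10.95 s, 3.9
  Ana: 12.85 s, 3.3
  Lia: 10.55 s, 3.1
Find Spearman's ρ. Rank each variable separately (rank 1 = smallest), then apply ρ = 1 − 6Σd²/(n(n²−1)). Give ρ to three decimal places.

Ranks of variable 1: 6, 2, 4, 3, 5, 1
Ranks of variable 2: 6, 5, 4, 3, 2, 1
d = r₁ − r₂: 0, -3, 0, 0, 3, 0
d²: 0, 9, 0, 0, 9, 0; Σd² = 18
ρ = 1 − 6·18/(6·35) = 1 − 108/210 = 0.486

0.486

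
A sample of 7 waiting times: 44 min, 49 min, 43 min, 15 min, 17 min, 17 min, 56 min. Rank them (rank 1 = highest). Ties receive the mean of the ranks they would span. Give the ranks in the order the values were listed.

Sorted (descending): 56, 49, 44, 43, 17, 17, 15
The 2 values of 17 occupy positions 5–6 → average rank (5+6)/2 = 5.5.

3, 2, 4, 7, 5.5, 5.5, 1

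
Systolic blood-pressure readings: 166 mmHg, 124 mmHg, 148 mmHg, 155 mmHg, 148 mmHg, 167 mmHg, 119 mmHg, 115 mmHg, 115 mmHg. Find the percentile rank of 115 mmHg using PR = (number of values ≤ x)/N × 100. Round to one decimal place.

22.2

N = 9.
Strictly below 115: 0. Equal to 115: 2.
PR = 2/9 × 100 = 22.2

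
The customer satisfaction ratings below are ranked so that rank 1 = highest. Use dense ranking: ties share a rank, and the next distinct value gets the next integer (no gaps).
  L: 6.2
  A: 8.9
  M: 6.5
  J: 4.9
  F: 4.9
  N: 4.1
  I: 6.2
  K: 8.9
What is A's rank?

Sorted (descending): 8.9, 8.9, 6.5, 6.2, 6.2, 4.9, 4.9, 4.1
The 2 values of 8.9 share dense rank 1.
The 2 values of 6.2 share dense rank 3.
The 2 values of 4.9 share dense rank 4.
Remaining distinct values take the next consecutive integers.
A has value 8.9 → rank 1.

1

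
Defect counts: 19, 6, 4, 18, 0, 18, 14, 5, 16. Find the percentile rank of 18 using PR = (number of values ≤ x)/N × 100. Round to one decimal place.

88.9

N = 9.
Strictly below 18: 6. Equal to 18: 2.
PR = 8/9 × 100 = 88.9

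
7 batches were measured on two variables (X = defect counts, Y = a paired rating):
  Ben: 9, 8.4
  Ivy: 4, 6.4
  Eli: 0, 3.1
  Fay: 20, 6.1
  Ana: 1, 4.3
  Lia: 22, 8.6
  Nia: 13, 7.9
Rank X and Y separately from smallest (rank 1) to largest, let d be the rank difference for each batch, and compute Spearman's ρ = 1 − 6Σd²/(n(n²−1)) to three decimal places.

Ranks of variable 1: 4, 3, 1, 6, 2, 7, 5
Ranks of variable 2: 6, 4, 1, 3, 2, 7, 5
d = r₁ − r₂: -2, -1, 0, 3, 0, 0, 0
d²: 4, 1, 0, 9, 0, 0, 0; Σd² = 14
ρ = 1 − 6·14/(7·48) = 1 − 84/336 = 0.750

0.750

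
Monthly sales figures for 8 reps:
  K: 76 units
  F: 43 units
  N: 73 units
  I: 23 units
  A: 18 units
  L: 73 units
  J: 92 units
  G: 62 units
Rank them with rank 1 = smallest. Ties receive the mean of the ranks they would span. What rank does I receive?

Sorted (ascending): 18, 23, 43, 62, 73, 73, 76, 92
The 2 values of 73 occupy positions 5–6 → average rank (5+6)/2 = 5.5.
I has value 23 units → rank 2.

2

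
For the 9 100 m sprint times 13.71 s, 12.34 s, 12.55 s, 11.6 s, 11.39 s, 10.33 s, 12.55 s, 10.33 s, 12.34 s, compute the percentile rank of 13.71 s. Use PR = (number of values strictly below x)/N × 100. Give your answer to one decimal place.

N = 9.
Strictly below 13.71: 8. Equal to 13.71: 1.
PR = 8/9 × 100 = 88.9

88.9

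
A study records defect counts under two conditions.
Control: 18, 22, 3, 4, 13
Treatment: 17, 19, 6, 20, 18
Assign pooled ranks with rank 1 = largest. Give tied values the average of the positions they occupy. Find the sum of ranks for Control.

Sorted (descending): 22, 20, 19, 18, 18, 17, 13, 6, 4, 3
The 2 values of 18 occupy positions 4–5 → average rank (4+5)/2 = 4.5.
Control values → pooled ranks: 18→4.5, 22→1, 3→10, 4→9, 13→7
Rank sum = 4.5 + 1 + 10 + 9 + 7 = 31.5

31.5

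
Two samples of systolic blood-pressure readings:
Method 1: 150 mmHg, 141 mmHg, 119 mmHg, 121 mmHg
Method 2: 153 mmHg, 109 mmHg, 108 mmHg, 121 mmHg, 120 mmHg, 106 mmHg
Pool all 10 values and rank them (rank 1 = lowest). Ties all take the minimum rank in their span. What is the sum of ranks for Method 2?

Sorted (ascending): 106, 108, 109, 119, 120, 121, 121, 141, 150, 153
The 2 values of 121 occupy positions 6–7 → each gets rank 6.
Method 2 values → pooled ranks: 153→10, 109→3, 108→2, 121→6, 120→5, 106→1
Rank sum = 10 + 3 + 2 + 6 + 5 + 1 = 27

27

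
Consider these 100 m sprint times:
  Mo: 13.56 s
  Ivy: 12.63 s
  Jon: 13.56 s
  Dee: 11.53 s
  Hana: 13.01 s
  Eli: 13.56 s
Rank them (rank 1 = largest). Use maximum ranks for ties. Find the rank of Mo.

Sorted (descending): 13.56, 13.56, 13.56, 13.01, 12.63, 11.53
The 3 values of 13.56 occupy positions 1–3 → each gets rank 3.
Mo has value 13.56 s → rank 3.

3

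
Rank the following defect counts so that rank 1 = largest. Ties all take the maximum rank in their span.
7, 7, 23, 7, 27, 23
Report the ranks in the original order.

Sorted (descending): 27, 23, 23, 7, 7, 7
The 2 values of 23 occupy positions 2–3 → each gets rank 3.
The 3 values of 7 occupy positions 4–6 → each gets rank 6.

6, 6, 3, 6, 1, 3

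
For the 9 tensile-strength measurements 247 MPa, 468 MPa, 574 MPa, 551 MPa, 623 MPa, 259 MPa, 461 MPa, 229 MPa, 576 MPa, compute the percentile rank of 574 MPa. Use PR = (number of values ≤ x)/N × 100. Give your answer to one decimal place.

77.8

N = 9.
Strictly below 574: 6. Equal to 574: 1.
PR = 7/9 × 100 = 77.8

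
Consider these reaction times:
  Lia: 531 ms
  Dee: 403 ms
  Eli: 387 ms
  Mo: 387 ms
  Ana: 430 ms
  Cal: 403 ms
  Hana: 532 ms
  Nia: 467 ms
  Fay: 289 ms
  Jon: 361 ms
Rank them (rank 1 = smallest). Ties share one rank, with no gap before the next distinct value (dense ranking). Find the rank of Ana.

5

Sorted (ascending): 289, 361, 387, 387, 403, 403, 430, 467, 531, 532
The 2 values of 387 share dense rank 3.
The 2 values of 403 share dense rank 4.
Remaining distinct values take the next consecutive integers.
Ana has value 430 ms → rank 5.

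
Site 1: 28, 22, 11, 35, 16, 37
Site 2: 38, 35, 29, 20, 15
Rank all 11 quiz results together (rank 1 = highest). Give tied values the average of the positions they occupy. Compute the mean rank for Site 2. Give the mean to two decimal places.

5.50

Sorted (descending): 38, 37, 35, 35, 29, 28, 22, 20, 16, 15, 11
The 2 values of 35 occupy positions 3–4 → average rank (3+4)/2 = 3.5.
Site 2 values → pooled ranks: 38→1, 35→3.5, 29→5, 20→8, 15→10
Mean rank = (1 + 3.5 + 5 + 8 + 10) / 5 = 5.50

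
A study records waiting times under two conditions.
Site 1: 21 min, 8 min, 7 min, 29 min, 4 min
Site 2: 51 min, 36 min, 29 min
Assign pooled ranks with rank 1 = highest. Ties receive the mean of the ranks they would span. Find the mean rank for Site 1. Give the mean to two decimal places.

Sorted (descending): 51, 36, 29, 29, 21, 8, 7, 4
The 2 values of 29 occupy positions 3–4 → average rank (3+4)/2 = 3.5.
Site 1 values → pooled ranks: 21→5, 8→6, 7→7, 29→3.5, 4→8
Mean rank = (5 + 6 + 7 + 3.5 + 8) / 5 = 5.90

5.90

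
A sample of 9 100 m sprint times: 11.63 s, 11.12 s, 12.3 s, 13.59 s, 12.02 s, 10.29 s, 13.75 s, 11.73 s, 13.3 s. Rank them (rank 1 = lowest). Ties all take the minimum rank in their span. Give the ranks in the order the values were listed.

Sorted (ascending): 10.29, 11.12, 11.63, 11.73, 12.02, 12.3, 13.3, 13.59, 13.75
No ties — each value takes its position as its rank.

3, 2, 6, 8, 5, 1, 9, 4, 7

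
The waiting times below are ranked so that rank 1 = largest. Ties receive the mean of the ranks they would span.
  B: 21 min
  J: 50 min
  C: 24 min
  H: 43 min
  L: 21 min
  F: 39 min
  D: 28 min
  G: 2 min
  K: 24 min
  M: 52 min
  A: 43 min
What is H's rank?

3.5

Sorted (descending): 52, 50, 43, 43, 39, 28, 24, 24, 21, 21, 2
The 2 values of 43 occupy positions 3–4 → average rank (3+4)/2 = 3.5.
The 2 values of 24 occupy positions 7–8 → average rank (7+8)/2 = 7.5.
The 2 values of 21 occupy positions 9–10 → average rank (9+10)/2 = 9.5.
H has value 43 min → rank 3.5.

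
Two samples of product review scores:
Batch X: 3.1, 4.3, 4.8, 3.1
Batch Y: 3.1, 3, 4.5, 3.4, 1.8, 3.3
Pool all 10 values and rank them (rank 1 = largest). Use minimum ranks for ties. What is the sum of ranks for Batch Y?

36

Sorted (descending): 4.8, 4.5, 4.3, 3.4, 3.3, 3.1, 3.1, 3.1, 3, 1.8
The 3 values of 3.1 occupy positions 6–8 → each gets rank 6.
Batch Y values → pooled ranks: 3.1→6, 3→9, 4.5→2, 3.4→4, 1.8→10, 3.3→5
Rank sum = 6 + 9 + 2 + 4 + 10 + 5 = 36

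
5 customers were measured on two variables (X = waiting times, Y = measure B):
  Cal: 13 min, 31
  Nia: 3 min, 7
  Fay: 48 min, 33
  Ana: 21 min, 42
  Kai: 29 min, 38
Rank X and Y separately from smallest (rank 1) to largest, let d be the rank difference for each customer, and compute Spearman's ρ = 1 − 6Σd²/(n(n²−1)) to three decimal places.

Ranks of variable 1: 2, 1, 5, 3, 4
Ranks of variable 2: 2, 1, 3, 5, 4
d = r₁ − r₂: 0, 0, 2, -2, 0
d²: 0, 0, 4, 4, 0; Σd² = 8
ρ = 1 − 6·8/(5·24) = 1 − 48/120 = 0.600

0.600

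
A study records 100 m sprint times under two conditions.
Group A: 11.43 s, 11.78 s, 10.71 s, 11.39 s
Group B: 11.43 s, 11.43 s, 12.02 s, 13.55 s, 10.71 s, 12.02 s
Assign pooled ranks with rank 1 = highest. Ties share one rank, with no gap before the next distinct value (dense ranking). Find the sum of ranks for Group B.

19

Sorted (descending): 13.55, 12.02, 12.02, 11.78, 11.43, 11.43, 11.43, 11.39, 10.71, 10.71
The 2 values of 12.02 share dense rank 2.
The 3 values of 11.43 share dense rank 4.
The 2 values of 10.71 share dense rank 6.
Remaining distinct values take the next consecutive integers.
Group B values → pooled ranks: 11.43→4, 11.43→4, 12.02→2, 13.55→1, 10.71→6, 12.02→2
Rank sum = 4 + 4 + 2 + 1 + 6 + 2 = 19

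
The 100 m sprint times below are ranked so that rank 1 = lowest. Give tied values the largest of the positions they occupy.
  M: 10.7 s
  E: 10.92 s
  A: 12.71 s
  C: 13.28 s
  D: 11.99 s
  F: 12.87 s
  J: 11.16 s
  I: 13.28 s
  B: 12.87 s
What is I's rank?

Sorted (ascending): 10.7, 10.92, 11.16, 11.99, 12.71, 12.87, 12.87, 13.28, 13.28
The 2 values of 12.87 occupy positions 6–7 → each gets rank 7.
The 2 values of 13.28 occupy positions 8–9 → each gets rank 9.
I has value 13.28 s → rank 9.

9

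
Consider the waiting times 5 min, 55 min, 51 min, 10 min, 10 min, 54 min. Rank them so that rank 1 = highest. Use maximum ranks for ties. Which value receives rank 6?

Sorted (descending): 55, 54, 51, 10, 10, 5
The 2 values of 10 occupy positions 4–5 → each gets rank 5.
Rank 6 → value 5.

5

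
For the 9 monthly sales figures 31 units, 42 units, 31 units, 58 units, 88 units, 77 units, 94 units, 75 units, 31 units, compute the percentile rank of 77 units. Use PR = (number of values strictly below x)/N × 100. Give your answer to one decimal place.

66.7

N = 9.
Strictly below 77: 6. Equal to 77: 1.
PR = 6/9 × 100 = 66.7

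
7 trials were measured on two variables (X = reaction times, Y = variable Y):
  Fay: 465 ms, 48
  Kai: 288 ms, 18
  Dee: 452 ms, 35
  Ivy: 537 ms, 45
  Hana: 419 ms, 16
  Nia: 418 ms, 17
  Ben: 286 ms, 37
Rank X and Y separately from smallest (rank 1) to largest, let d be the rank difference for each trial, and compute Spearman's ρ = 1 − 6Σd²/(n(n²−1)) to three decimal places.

Ranks of variable 1: 6, 2, 5, 7, 4, 3, 1
Ranks of variable 2: 7, 3, 4, 6, 1, 2, 5
d = r₁ − r₂: -1, -1, 1, 1, 3, 1, -4
d²: 1, 1, 1, 1, 9, 1, 16; Σd² = 30
ρ = 1 − 6·30/(7·48) = 1 − 180/336 = 0.464

0.464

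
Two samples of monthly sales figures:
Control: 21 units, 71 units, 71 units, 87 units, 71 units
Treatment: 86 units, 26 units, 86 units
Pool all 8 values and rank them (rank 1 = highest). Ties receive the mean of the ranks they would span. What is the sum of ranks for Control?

Sorted (descending): 87, 86, 86, 71, 71, 71, 26, 21
The 2 values of 86 occupy positions 2–3 → average rank (2+3)/2 = 2.5.
The 3 values of 71 occupy positions 4–6 → average rank 5.
Control values → pooled ranks: 21→8, 71→5, 71→5, 87→1, 71→5
Rank sum = 8 + 5 + 5 + 1 + 5 = 24

24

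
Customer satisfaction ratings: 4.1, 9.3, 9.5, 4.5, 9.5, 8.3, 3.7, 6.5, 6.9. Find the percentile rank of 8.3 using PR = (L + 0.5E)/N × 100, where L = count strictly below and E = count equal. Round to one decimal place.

61.1

N = 9.
Strictly below 8.3: 5. Equal to 8.3: 1.
PR = (5 + 0.5·1)/9 × 100 = 61.1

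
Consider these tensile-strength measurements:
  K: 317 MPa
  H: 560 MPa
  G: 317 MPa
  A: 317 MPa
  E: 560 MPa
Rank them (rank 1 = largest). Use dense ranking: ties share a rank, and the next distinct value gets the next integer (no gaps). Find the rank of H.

1

Sorted (descending): 560, 560, 317, 317, 317
The 2 values of 560 share dense rank 1.
The 3 values of 317 share dense rank 2.
H has value 560 MPa → rank 1.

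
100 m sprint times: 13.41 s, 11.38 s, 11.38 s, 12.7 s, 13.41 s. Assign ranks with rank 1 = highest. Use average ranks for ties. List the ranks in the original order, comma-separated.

1.5, 4.5, 4.5, 3, 1.5

Sorted (descending): 13.41, 13.41, 12.7, 11.38, 11.38
The 2 values of 13.41 occupy positions 1–2 → average rank (1+2)/2 = 1.5.
The 2 values of 11.38 occupy positions 4–5 → average rank (4+5)/2 = 4.5.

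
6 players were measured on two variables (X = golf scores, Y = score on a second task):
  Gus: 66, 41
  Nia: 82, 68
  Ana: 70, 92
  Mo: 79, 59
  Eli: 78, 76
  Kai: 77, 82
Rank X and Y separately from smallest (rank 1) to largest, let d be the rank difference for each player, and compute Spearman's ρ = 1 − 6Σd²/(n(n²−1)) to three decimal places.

-0.086

Ranks of variable 1: 1, 6, 2, 5, 4, 3
Ranks of variable 2: 1, 3, 6, 2, 4, 5
d = r₁ − r₂: 0, 3, -4, 3, 0, -2
d²: 0, 9, 16, 9, 0, 4; Σd² = 38
ρ = 1 − 6·38/(6·35) = 1 − 228/210 = -0.086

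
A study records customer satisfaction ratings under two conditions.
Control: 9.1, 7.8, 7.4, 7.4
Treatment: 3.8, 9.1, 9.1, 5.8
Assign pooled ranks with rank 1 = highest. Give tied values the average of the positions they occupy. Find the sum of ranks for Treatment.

Sorted (descending): 9.1, 9.1, 9.1, 7.8, 7.4, 7.4, 5.8, 3.8
The 3 values of 9.1 occupy positions 1–3 → average rank 2.
The 2 values of 7.4 occupy positions 5–6 → average rank (5+6)/2 = 5.5.
Treatment values → pooled ranks: 3.8→8, 9.1→2, 9.1→2, 5.8→7
Rank sum = 8 + 2 + 2 + 7 = 19

19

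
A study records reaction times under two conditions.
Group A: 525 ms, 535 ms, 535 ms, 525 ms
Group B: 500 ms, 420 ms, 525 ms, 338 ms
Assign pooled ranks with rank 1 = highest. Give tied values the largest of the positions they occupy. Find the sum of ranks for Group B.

26

Sorted (descending): 535, 535, 525, 525, 525, 500, 420, 338
The 2 values of 535 occupy positions 1–2 → each gets rank 2.
The 3 values of 525 occupy positions 3–5 → each gets rank 5.
Group B values → pooled ranks: 500→6, 420→7, 525→5, 338→8
Rank sum = 6 + 7 + 5 + 8 = 26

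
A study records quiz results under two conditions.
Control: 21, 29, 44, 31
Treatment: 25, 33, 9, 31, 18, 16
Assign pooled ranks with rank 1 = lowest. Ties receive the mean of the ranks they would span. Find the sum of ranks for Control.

Sorted (ascending): 9, 16, 18, 21, 25, 29, 31, 31, 33, 44
The 2 values of 31 occupy positions 7–8 → average rank (7+8)/2 = 7.5.
Control values → pooled ranks: 21→4, 29→6, 44→10, 31→7.5
Rank sum = 4 + 6 + 10 + 7.5 = 27.5

27.5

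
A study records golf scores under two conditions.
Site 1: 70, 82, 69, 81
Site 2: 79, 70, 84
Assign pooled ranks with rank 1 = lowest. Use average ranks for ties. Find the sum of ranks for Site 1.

14.5

Sorted (ascending): 69, 70, 70, 79, 81, 82, 84
The 2 values of 70 occupy positions 2–3 → average rank (2+3)/2 = 2.5.
Site 1 values → pooled ranks: 70→2.5, 82→6, 69→1, 81→5
Rank sum = 2.5 + 6 + 1 + 5 = 14.5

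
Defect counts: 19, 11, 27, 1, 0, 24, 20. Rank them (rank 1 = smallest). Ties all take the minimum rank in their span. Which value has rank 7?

Sorted (ascending): 0, 1, 11, 19, 20, 24, 27
No ties — each value takes its position as its rank.
Rank 7 → value 27.

27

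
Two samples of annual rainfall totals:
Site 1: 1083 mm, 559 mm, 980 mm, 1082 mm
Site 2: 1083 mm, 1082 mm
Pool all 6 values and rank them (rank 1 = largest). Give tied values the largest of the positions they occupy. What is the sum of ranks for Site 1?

Sorted (descending): 1083, 1083, 1082, 1082, 980, 559
The 2 values of 1083 occupy positions 1–2 → each gets rank 2.
The 2 values of 1082 occupy positions 3–4 → each gets rank 4.
Site 1 values → pooled ranks: 1083→2, 559→6, 980→5, 1082→4
Rank sum = 2 + 6 + 5 + 4 = 17

17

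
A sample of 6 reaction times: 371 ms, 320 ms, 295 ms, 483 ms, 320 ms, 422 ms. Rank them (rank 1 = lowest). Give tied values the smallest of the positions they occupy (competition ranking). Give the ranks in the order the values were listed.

4, 2, 1, 6, 2, 5

Sorted (ascending): 295, 320, 320, 371, 422, 483
The 2 values of 320 occupy positions 2–3 → each gets rank 2.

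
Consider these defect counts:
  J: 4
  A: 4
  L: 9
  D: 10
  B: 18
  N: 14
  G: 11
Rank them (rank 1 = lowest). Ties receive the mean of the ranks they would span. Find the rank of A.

Sorted (ascending): 4, 4, 9, 10, 11, 14, 18
The 2 values of 4 occupy positions 1–2 → average rank (1+2)/2 = 1.5.
A has value 4 → rank 1.5.

1.5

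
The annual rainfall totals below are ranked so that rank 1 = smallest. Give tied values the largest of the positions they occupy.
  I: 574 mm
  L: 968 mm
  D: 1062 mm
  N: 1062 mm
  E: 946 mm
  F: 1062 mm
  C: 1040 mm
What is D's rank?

Sorted (ascending): 574, 946, 968, 1040, 1062, 1062, 1062
The 3 values of 1062 occupy positions 5–7 → each gets rank 7.
D has value 1062 mm → rank 7.

7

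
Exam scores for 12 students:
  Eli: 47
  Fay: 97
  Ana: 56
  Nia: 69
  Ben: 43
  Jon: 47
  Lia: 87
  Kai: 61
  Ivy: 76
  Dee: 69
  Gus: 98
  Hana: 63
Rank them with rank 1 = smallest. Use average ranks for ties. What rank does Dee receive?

Sorted (ascending): 43, 47, 47, 56, 61, 63, 69, 69, 76, 87, 97, 98
The 2 values of 47 occupy positions 2–3 → average rank (2+3)/2 = 2.5.
The 2 values of 69 occupy positions 7–8 → average rank (7+8)/2 = 7.5.
Dee has value 69 → rank 7.5.

7.5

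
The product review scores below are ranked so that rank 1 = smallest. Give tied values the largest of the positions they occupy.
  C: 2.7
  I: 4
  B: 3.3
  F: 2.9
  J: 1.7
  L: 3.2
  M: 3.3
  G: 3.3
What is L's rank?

4

Sorted (ascending): 1.7, 2.7, 2.9, 3.2, 3.3, 3.3, 3.3, 4
The 3 values of 3.3 occupy positions 5–7 → each gets rank 7.
L has value 3.2 → rank 4.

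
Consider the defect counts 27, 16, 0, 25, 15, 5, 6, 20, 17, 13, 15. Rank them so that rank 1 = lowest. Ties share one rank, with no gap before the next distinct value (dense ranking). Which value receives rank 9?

Sorted (ascending): 0, 5, 6, 13, 15, 15, 16, 17, 20, 25, 27
The 2 values of 15 share dense rank 5.
Remaining distinct values take the next consecutive integers.
Rank 9 → value 25.

25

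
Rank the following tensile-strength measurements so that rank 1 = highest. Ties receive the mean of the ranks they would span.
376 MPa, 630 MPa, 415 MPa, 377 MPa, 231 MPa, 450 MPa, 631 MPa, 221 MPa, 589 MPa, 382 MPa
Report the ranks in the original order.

Sorted (descending): 631, 630, 589, 450, 415, 382, 377, 376, 231, 221
No ties — each value takes its position as its rank.

8, 2, 5, 7, 9, 4, 1, 10, 3, 6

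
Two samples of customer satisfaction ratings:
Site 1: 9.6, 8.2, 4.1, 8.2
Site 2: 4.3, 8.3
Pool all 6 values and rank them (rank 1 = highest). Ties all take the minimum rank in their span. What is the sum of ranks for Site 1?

13

Sorted (descending): 9.6, 8.3, 8.2, 8.2, 4.3, 4.1
The 2 values of 8.2 occupy positions 3–4 → each gets rank 3.
Site 1 values → pooled ranks: 9.6→1, 8.2→3, 4.1→6, 8.2→3
Rank sum = 1 + 3 + 6 + 3 = 13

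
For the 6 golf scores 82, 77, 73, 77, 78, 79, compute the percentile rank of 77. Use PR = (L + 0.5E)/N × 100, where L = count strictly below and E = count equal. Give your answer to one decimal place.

33.3

N = 6.
Strictly below 77: 1. Equal to 77: 2.
PR = (1 + 0.5·2)/6 × 100 = 33.3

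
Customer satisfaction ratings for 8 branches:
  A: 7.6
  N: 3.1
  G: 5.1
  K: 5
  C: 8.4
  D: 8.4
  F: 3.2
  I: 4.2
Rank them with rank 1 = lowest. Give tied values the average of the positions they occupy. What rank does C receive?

Sorted (ascending): 3.1, 3.2, 4.2, 5, 5.1, 7.6, 8.4, 8.4
The 2 values of 8.4 occupy positions 7–8 → average rank (7+8)/2 = 7.5.
C has value 8.4 → rank 7.5.

7.5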